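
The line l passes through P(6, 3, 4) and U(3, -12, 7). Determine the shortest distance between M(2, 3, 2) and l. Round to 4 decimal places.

A direction vector for l is U − P = (-3, -15, 3).
Taking (6, 3, 4) on l with direction v = (-3, -15, 3): w = M − (6, 3, 4) = (-4, 0, -2), and w × v = (-30, 18, 60).
Distance = |w × v| / |v| = √4824 / √243 ≈ 4.4555.

4.4555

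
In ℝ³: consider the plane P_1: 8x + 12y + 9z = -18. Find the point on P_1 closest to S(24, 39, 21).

(0, 3, -6)

Foot = S − λn with λ = (n·S − d)/|n|² = (849 − (-18))/289 = 3.
Foot = (24, 39, 21) − 3·(8, 12, 9) = (0, 3, -6).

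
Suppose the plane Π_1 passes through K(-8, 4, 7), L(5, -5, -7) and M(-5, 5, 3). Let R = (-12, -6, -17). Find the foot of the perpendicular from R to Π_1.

(3, -3, -5)

KL = (13, -9, -14), KM = (3, 1, -4); a normal to Π_1 is KL × KM = (50, 10, 40).
Using K: Π_1 has equation 50x + 10y + 40z = -80.
Foot = R − λn with λ = (n·R − d)/|n|² = (-1340 − (-80))/4200 = -3/10.
Foot = (-12, -6, -17) − (-3/10)·(50, 10, 40) = (3, -3, -5).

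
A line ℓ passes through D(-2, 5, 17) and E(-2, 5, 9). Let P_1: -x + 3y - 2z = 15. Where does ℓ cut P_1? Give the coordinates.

A direction vector for ℓ is E − D = (0, 0, -8).
Substitute r = (-2, 5, 17) + t(0, 0, -8) into the plane: -17 + 16t = 15, so t = 2.
Intersection: (-2, 5, 17) + 2·(0, 0, -8) = (-2, 5, 1).

(-2, 5, 1)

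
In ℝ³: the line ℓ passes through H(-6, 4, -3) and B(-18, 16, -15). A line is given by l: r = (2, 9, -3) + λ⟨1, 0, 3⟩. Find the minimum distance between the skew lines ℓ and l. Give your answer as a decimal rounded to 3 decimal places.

9.087

A direction vector for ℓ is B − H = (-12, 12, -12).
Common perpendicular direction n = (-12, 12, -12) × (1, 0, 3) = (36, 24, -12).
With w = (2, 9, -3) − (-6, 4, -3) = (8, 5, 0), w · n = 408.
Distance = |w · n| / |n| = |408| / √2016 ≈ 9.087.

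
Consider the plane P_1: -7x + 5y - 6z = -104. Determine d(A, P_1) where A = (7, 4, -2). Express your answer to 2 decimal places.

n·A − d = (-7)·(7) + (5)·(4) + (-6)·(-2) − (-104) = 87; |n| = √110.
Distance = |87| / √110 = 87/√110 ≈ 8.30.

8.30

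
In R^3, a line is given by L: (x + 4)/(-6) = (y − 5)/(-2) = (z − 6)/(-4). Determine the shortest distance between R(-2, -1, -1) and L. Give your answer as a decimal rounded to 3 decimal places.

8.660

L has direction (-6, -2, -4) through (-4, 5, 6).
Taking (-4, 5, 6) on L with direction v = (-6, -2, -4): w = R − (-4, 5, 6) = (2, -6, -7), and w × v = (10, 50, -40).
Distance = |w × v| / |v| = √4200 / √56 ≈ 8.660.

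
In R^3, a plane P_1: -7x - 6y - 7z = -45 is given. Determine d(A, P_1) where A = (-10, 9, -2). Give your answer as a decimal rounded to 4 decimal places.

n·A − d = (-7)·(-10) + (-6)·(9) + (-7)·(-2) − (-45) = 75; |n| = √134.
Distance = |75| / √134 = 75/√134 ≈ 6.4790.

6.4790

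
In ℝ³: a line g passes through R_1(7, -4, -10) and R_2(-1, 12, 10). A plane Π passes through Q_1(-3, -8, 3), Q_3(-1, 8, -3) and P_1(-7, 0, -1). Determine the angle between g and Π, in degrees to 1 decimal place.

72.3

A direction vector for g is R_2 − R_1 = (-8, 16, 20).
Q_1Q_3 = (2, 16, -6), Q_1P_1 = (-4, 8, -4); a normal to Π is Q_1Q_3 × Q_1P_1 = (-16, 32, 80).
Using Q_1: Π has equation -16x + 32y + 80z = 32.
sin θ = |n·v| / (|n||v|) = |2240| / (√7680 · √720) = 0.95258.
θ ≈ 72.3°.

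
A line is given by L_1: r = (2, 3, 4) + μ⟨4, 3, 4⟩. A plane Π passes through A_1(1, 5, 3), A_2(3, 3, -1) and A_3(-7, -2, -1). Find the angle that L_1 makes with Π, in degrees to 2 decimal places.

A_1A_2 = (2, -2, -4), A_1A_3 = (-8, -7, -4); a normal to Π is A_1A_2 × A_1A_3 = (-20, 40, -30).
Using A_1: Π has equation -20x + 40y - 30z = 90.
sin θ = |n·v| / (|n||v|) = |-80| / (√2900 · √41) = 0.23201.
θ ≈ 13.42°.

13.42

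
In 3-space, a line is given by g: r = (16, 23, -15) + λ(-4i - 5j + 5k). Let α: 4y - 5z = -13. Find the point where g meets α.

(0, 3, 5)

Substitute r = (16, 23, -15) + t(-4, -5, 5) into the plane: 167 + (-45)t = -13, so t = 4.
Intersection: (16, 23, -15) + 4·(-4, -5, 5) = (0, 3, 5).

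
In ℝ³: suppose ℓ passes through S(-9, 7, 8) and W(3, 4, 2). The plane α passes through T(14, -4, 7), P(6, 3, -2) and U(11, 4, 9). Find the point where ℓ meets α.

(7, 3, 0)

A direction vector for ℓ is W − S = (12, -3, -6).
TP = (-8, 7, -9), TU = (-3, 8, 2); a normal to α is TP × TU = (86, 43, -43).
Using T: α has equation 86x + 43y - 43z = 731.
Substitute r = (-9, 7, 8) + t(12, -3, -6) into the plane: -817 + 1161t = 731, so t = 4/3.
Intersection: (-9, 7, 8) + (4/3)·(12, -3, -6) = (7, 3, 0).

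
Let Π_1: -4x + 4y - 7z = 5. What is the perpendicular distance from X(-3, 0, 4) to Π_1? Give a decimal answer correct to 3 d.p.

n·X − d = (-4)·(-3) + (4)·(0) + (-7)·(4) − 5 = -21; |n| = √81.
Distance = |-21| / √81 = 21/√81 ≈ 2.333.

2.333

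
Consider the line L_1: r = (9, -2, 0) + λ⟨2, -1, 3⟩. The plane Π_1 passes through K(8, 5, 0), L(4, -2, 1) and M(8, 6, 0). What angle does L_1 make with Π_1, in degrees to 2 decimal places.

65.16

KL = (-4, -7, 1), KM = (0, 1, 0); a normal to Π_1 is KL × KM = (-1, 0, -4).
Using K: Π_1 has equation -x - 4z = -8.
sin θ = |n·v| / (|n||v|) = |-14| / (√17 · √14) = 0.90749.
θ ≈ 65.16°.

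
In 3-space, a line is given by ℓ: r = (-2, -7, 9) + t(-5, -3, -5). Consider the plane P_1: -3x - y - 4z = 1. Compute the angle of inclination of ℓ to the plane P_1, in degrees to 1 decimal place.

76.0

sin θ = |n·v| / (|n||v|) = |38| / (√26 · √59) = 0.97022.
θ ≈ 76.0°.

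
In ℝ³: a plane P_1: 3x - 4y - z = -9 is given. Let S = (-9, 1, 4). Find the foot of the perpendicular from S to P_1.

(-6, -3, 3)

Foot = S − λn with λ = (n·S − d)/|n|² = (-35 − (-9))/26 = -1.
Foot = (-9, 1, 4) − (-1)·(3, -4, -1) = (-6, -3, 3).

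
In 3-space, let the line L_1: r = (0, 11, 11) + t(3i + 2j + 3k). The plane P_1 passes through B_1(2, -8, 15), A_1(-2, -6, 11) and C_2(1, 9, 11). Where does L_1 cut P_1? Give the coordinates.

(-6, 7, 5)

B_1A_1 = (-4, 2, -4), B_1C_2 = (-1, 17, -4); a normal to P_1 is B_1A_1 × B_1C_2 = (60, -12, -66).
Using B_1: P_1 has equation 60x - 12y - 66z = -774.
Substitute r = (0, 11, 11) + t(3, 2, 3) into the plane: -858 + (-42)t = -774, so t = -2.
Intersection: (0, 11, 11) + (-2)·(3, 2, 3) = (-6, 7, 5).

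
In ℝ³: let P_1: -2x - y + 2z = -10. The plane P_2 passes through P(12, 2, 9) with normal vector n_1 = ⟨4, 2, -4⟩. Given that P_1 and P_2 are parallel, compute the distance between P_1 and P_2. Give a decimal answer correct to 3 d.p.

0.667

P_2: n_1·r = n_1·P gives 4x + 2y - 4z = 16.
Rescale P_2 by 1/(-2): -2x - y + 2z = -8. Then distance = |-10 − (-8)| / √9 ≈ 0.667.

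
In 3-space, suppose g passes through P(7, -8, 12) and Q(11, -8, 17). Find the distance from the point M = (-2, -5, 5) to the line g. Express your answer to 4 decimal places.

4.0061

A direction vector for g is Q − P = (4, 0, 5).
Taking (7, -8, 12) on g with direction v = (4, 0, 5): w = M − (7, -8, 12) = (-9, 3, -7), and w × v = (15, 17, -12).
Distance = |w × v| / |v| = √658 / √41 ≈ 4.0061.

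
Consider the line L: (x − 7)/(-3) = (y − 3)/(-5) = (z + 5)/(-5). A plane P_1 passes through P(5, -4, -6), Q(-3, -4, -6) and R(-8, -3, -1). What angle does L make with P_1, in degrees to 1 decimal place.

30.7

L has direction (-3, -5, -5) through (7, 3, -5).
PQ = (-8, 0, 0), PR = (-13, 1, 5); a normal to P_1 is PQ × PR = (0, 40, -8).
Using P: P_1 has equation 40y - 8z = -112.
sin θ = |n·v| / (|n||v|) = |-160| / (√1664 · √59) = 0.51064.
θ ≈ 30.7°.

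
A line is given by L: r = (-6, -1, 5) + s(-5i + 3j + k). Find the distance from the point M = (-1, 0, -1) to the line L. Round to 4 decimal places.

6.2929

Taking (-6, -1, 5) on L with direction v = (-5, 3, 1): w = M − (-6, -1, 5) = (5, 1, -6), and w × v = (19, 25, 20).
Distance = |w × v| / |v| = √1386 / √35 ≈ 6.2929.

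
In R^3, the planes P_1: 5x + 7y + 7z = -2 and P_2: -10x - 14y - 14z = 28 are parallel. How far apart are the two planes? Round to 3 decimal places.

Rescale P_2 by 1/(-2): 5x + 7y + 7z = -14. Then distance = |-2 − (-14)| / √123 ≈ 1.082.

1.082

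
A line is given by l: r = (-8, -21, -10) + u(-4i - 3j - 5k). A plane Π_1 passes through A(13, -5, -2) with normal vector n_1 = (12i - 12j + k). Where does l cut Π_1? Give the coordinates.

Π_1: n_1·r = n_1·A gives 12x - 12y + z = 214.
Substitute r = (-8, -21, -10) + t(-4, -3, -5) into the plane: 146 + (-17)t = 214, so t = -4.
Intersection: (-8, -21, -10) + (-4)·(-4, -3, -5) = (8, -9, 10).

(8, -9, 10)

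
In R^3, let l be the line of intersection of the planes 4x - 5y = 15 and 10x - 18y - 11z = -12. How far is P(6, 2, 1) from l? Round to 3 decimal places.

2.449

Direction of l: (4, -5, 0) × (10, -18, -11) = (55, 44, -22).
A point on l: solving the two plane equations with x = 5 gives (5, 1, 4).
Taking (5, 1, 4) on l with direction v = (55, 44, -22): w = P − (5, 1, 4) = (1, 1, -3), and w × v = (110, -143, -11).
Distance = |w × v| / |v| = √32670 / √5445 ≈ 2.449.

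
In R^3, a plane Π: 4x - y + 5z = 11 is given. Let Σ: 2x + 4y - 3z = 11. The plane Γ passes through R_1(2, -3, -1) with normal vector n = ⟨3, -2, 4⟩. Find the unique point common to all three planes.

Γ: n·r = n·R_1 gives 3x - 2y + 4z = 8.
Solving the 3×3 linear system 4x - y + 5z = 11, 2x + 4y - 3z = 11, 3x - 2y + 4z = 8 (e.g. by elimination or Cramer's rule, determinant = -23) gives (4, 0, -1).

(4, 0, -1)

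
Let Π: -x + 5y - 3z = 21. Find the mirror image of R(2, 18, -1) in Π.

λ = (n·R − d)/|n|² = (91 − 21)/35 = 2.
Reflection = R − 2λn = (2, 18, -1) − 4·(-1, 5, -3) = (6, -2, 11).

(6, -2, 11)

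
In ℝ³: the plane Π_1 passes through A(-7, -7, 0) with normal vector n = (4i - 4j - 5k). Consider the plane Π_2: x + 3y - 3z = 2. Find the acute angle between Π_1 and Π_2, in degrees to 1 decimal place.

Π_1: n·r = n·A gives 4x - 4y - 5z = 0.
cos θ = |n₁·n₂| / (|n₁||n₂|) = |7| / (√57 · √19).
θ = arccos(0.21271) ≈ 77.7°.

77.7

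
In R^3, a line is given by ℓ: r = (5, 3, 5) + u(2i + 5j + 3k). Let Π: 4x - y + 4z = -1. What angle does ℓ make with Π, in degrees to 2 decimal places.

sin θ = |n·v| / (|n||v|) = |15| / (√33 · √38) = 0.42359.
θ ≈ 25.06°.

25.06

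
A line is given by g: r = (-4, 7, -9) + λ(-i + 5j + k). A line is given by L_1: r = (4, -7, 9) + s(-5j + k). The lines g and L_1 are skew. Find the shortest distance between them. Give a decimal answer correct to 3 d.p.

13.898

Common perpendicular direction n = (-1, 5, 1) × (0, -5, 1) = (10, 1, 5).
With w = (4, -7, 9) − (-4, 7, -9) = (8, -14, 18), w · n = 156.
Distance = |w · n| / |n| = |156| / √126 ≈ 13.898.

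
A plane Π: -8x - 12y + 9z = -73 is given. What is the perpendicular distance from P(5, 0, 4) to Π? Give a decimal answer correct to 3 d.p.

4.059

n·P − d = (-8)·(5) + (-12)·(0) + (9)·(4) − (-73) = 69; |n| = √289.
Distance = |69| / √289 = 69/√289 ≈ 4.059.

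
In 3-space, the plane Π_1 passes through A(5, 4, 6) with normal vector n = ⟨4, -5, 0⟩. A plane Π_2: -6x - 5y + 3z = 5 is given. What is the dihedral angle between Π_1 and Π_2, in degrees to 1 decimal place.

Π_1: n·r = n·A gives 4x - 5y = 0.
cos θ = |n₁·n₂| / (|n₁||n₂|) = |1| / (√41 · √70).
θ = arccos(0.01867) ≈ 88.9°.

88.9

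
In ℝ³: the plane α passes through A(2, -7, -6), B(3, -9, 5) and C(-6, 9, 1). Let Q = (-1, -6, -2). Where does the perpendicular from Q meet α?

(1, -5, -2)

AB = (1, -2, 11), AC = (-8, 16, 7); a normal to α is AB × AC = (-190, -95, 0).
Using A: α has equation -190x - 95y = 285.
Foot = Q − λn with λ = (n·Q − d)/|n|² = (760 − 285)/45125 = 1/95.
Foot = (-1, -6, -2) − (1/95)·(-190, -95, 0) = (1, -5, -2).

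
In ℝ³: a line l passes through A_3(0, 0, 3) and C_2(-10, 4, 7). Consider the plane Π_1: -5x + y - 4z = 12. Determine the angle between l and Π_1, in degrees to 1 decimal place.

A direction vector for l is C_2 − A_3 = (-10, 4, 4).
sin θ = |n·v| / (|n||v|) = |38| / (√42 · √132) = 0.51035.
θ ≈ 30.7°.

30.7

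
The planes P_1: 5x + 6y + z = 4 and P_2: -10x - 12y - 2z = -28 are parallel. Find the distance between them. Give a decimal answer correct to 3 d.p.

Rescale P_2 by 1/(-2): 5x + 6y + z = 14. Then distance = |4 − 14| / √62 ≈ 1.270.

1.270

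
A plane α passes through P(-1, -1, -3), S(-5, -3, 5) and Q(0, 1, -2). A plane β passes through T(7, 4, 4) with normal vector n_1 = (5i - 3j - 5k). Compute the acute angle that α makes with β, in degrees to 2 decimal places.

PS = (-4, -2, 8), PQ = (1, 2, 1); a normal to α is PS × PQ = (-18, 12, -6).
Using P: α has equation -18x + 12y - 6z = 24.
β: n_1·r = n_1·T gives 5x - 3y - 5z = 3.
cos θ = |n₁·n₂| / (|n₁||n₂|) = |-96| / (√504 · √59).
θ = arccos(0.55671) ≈ 56.17°.

56.17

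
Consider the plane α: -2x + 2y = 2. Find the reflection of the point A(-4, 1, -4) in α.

(0, -3, -4)

λ = (n·A − d)/|n|² = (10 − 2)/8 = 1.
Reflection = A − 2λn = (-4, 1, -4) − 2·(-2, 2, 0) = (0, -3, -4).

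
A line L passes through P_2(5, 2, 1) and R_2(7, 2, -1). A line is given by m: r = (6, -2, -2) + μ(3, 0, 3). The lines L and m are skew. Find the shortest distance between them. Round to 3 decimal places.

4.000

A direction vector for L is R_2 − P_2 = (2, 0, -2).
Common perpendicular direction n = (2, 0, -2) × (3, 0, 3) = (0, -12, 0).
With w = (6, -2, -2) − (5, 2, 1) = (1, -4, -3), w · n = 48.
Distance = |w · n| / |n| = |48| / √144 ≈ 4.000.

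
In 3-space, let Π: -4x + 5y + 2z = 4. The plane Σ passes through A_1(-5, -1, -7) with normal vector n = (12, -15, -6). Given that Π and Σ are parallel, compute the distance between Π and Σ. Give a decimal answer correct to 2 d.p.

0.45

Σ: n·r = n·A_1 gives 12x - 15y - 6z = -3.
Rescale Σ by 1/(-3): -4x + 5y + 2z = 1. Then distance = |4 − 1| / √45 ≈ 0.45.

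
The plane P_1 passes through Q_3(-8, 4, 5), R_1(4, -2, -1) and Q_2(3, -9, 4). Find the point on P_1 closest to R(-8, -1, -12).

Q_3R_1 = (12, -6, -6), Q_3Q_2 = (11, -13, -1); a normal to P_1 is Q_3R_1 × Q_3Q_2 = (-72, -54, -90).
Using Q_3: P_1 has equation -72x - 54y - 90z = -90.
Foot = R − λn with λ = (n·R − d)/|n|² = (1710 − (-90))/16200 = 1/9.
Foot = (-8, -1, -12) − (1/9)·(-72, -54, -90) = (0, 5, -2).

(0, 5, -2)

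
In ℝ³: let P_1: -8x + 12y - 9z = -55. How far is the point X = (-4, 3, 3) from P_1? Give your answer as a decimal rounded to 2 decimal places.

n·X − d = (-8)·(-4) + (12)·(3) + (-9)·(3) − (-55) = 96; |n| = √289.
Distance = |96| / √289 = 96/√289 ≈ 5.65.

5.65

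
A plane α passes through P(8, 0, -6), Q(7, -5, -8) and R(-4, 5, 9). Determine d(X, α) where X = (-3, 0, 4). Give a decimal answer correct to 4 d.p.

PQ = (-1, -5, -2), PR = (-12, 5, 15); a normal to α is PQ × PR = (-65, 39, -65).
Using P: α has equation -65x + 39y - 65z = -130.
n·X − d = (-65)·(-3) + (39)·(0) + (-65)·(4) − (-130) = 65; |n| = √9971.
Distance = |65| / √9971 = 65/√9971 ≈ 0.6509.

0.6509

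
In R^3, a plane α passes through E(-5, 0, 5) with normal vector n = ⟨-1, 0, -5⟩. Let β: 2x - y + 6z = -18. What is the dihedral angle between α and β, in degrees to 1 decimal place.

α: n·r = n·E gives -x - 5z = -20.
cos θ = |n₁·n₂| / (|n₁||n₂|) = |-32| / (√26 · √41).
θ = arccos(0.98010) ≈ 11.4°.

11.4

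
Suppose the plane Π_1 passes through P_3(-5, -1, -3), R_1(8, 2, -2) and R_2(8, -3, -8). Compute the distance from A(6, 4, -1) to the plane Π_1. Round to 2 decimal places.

1.14

P_3R_1 = (13, 3, 1), P_3R_2 = (13, -2, -5); a normal to Π_1 is P_3R_1 × P_3R_2 = (-13, 78, -65).
Using P_3: Π_1 has equation -13x + 78y - 65z = 182.
n·A − d = (-13)·(6) + (78)·(4) + (-65)·(-1) − 182 = 117; |n| = √10478.
Distance = |117| / √10478 = 117/√10478 ≈ 1.14.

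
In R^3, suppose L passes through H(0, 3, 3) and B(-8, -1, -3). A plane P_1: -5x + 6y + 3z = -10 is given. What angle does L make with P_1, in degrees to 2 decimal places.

1.27

A direction vector for L is B − H = (-8, -4, -6).
sin θ = |n·v| / (|n||v|) = |-2| / (√70 · √116) = 0.02219.
θ ≈ 1.27°.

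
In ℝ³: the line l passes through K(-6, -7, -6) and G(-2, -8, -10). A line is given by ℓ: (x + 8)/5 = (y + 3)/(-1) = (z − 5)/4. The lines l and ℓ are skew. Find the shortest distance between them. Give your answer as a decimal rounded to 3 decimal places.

3.171

A direction vector for l is G − K = (4, -1, -4).
ℓ has direction (5, -1, 4) through (-8, -3, 5).
Common perpendicular direction n = (4, -1, -4) × (5, -1, 4) = (-8, -36, 1).
With w = (-8, -3, 5) − (-6, -7, -6) = (-2, 4, 11), w · n = -117.
Distance = |w · n| / |n| = |-117| / √1361 ≈ 3.171.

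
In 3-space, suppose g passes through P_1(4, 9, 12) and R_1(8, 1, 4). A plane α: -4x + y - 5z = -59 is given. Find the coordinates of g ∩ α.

(6, 5, 8)

A direction vector for g is R_1 − P_1 = (4, -8, -8).
Substitute r = (4, 9, 12) + t(4, -8, -8) into the plane: -67 + 16t = -59, so t = 1/2.
Intersection: (4, 9, 12) + (1/2)·(4, -8, -8) = (6, 5, 8).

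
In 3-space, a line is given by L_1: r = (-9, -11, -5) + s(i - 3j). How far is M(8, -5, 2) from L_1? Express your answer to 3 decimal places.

19.336

Taking (-9, -11, -5) on L_1 with direction v = (1, -3, 0): w = M − (-9, -11, -5) = (17, 6, 7), and w × v = (21, 7, -57).
Distance = |w × v| / |v| = √3739 / √10 ≈ 19.336.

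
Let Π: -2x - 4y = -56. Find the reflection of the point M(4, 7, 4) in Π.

λ = (n·M − d)/|n|² = (-36 − (-56))/20 = 1.
Reflection = M − 2λn = (4, 7, 4) − 2·(-2, -4, 0) = (8, 15, 4).

(8, 15, 4)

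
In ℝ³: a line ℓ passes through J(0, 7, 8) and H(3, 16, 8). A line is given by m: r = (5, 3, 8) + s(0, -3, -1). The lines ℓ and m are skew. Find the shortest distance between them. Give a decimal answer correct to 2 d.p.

4.36

A direction vector for ℓ is H − J = (3, 9, 0).
Common perpendicular direction n = (3, 9, 0) × (0, -3, -1) = (-9, 3, -9).
With w = (5, 3, 8) − (0, 7, 8) = (5, -4, 0), w · n = -57.
Distance = |w · n| / |n| = |-57| / √171 ≈ 4.36.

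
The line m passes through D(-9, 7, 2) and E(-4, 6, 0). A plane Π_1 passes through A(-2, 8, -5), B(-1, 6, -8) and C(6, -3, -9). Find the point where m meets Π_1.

A direction vector for m is E − D = (5, -1, -2).
AB = (1, -2, -3), AC = (8, -11, -4); a normal to Π_1 is AB × AC = (-25, -20, 5).
Using A: Π_1 has equation -25x - 20y + 5z = -135.
Substitute r = (-9, 7, 2) + t(5, -1, -2) into the plane: 95 + (-115)t = -135, so t = 2.
Intersection: (-9, 7, 2) + 2·(5, -1, -2) = (1, 5, -2).

(1, 5, -2)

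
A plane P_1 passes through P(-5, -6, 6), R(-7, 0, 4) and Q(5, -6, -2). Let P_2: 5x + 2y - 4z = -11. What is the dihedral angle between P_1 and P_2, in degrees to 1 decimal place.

PR = (-2, 6, -2), PQ = (10, 0, -8); a normal to P_1 is PR × PQ = (-48, -36, -60).
Using P: P_1 has equation -48x - 36y - 60z = 96.
cos θ = |n₁·n₂| / (|n₁||n₂|) = |-72| / (√7200 · √45).
θ = arccos(0.12649) ≈ 82.7°.

82.7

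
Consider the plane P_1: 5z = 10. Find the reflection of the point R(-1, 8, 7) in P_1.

λ = (n·R − d)/|n|² = (35 − 10)/25 = 1.
Reflection = R − 2λn = (-1, 8, 7) − 2·(0, 0, 5) = (-1, 8, -3).

(-1, 8, -3)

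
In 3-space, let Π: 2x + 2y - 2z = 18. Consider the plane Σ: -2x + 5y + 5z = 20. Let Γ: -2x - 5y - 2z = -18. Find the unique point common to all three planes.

Solving the 3×3 linear system 2x + 2y - 2z = 18, -2x + 5y + 5z = 20, -2x - 5y - 2z = -18 (e.g. by elimination or Cramer's rule, determinant = -38) gives (-5, 8, -6).

(-5, 8, -6)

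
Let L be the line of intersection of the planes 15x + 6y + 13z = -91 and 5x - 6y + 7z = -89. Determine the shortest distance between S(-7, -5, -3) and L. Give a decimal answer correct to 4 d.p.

11.2156

Direction of L: (15, 6, 13) × (5, -6, 7) = (120, -40, -120).
A point on L: solving the two plane equations with x = -2 gives (-2, 5, -7).
Taking (-2, 5, -7) on L with direction v = (120, -40, -120): w = S − (-2, 5, -7) = (-5, -10, 4), and w × v = (1360, -120, 1400).
Distance = |w × v| / |v| = √3824000 / √30400 ≈ 11.2156.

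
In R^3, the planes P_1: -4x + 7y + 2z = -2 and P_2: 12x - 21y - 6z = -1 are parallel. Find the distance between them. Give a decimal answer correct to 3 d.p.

0.281

Rescale P_2 by 1/(-3): -4x + 7y + 2z = 1/3. Then distance = |-2 − (1/3)| / √69 ≈ 0.281.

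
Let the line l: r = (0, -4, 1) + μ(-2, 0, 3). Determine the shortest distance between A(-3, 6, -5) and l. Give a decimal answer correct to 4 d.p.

11.5725

Taking (0, -4, 1) on l with direction v = (-2, 0, 3): w = A − (0, -4, 1) = (-3, 10, -6), and w × v = (30, 21, 20).
Distance = |w × v| / |v| = √1741 / √13 ≈ 11.5725.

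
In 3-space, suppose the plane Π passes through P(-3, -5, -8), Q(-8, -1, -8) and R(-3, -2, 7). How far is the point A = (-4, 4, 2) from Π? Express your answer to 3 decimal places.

PQ = (-5, 4, 0), PR = (0, 3, 15); a normal to Π is PQ × PR = (60, 75, -15).
Using P: Π has equation 60x + 75y - 15z = -435.
n·A − d = (60)·(-4) + (75)·(4) + (-15)·(2) − (-435) = 465; |n| = √9450.
Distance = |465| / √9450 = 465/√9450 ≈ 4.783.

4.783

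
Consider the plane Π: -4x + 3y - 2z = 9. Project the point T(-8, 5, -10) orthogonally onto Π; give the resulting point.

Foot = T − λn with λ = (n·T − d)/|n|² = (67 − 9)/29 = 2.
Foot = (-8, 5, -10) − 2·(-4, 3, -2) = (0, -1, -6).

(0, -1, -6)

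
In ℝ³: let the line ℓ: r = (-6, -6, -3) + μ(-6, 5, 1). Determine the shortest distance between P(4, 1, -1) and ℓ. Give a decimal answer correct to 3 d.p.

12.019

Taking (-6, -6, -3) on ℓ with direction v = (-6, 5, 1): w = P − (-6, -6, -3) = (10, 7, 2), and w × v = (-3, -22, 92).
Distance = |w × v| / |v| = √8957 / √62 ≈ 12.019.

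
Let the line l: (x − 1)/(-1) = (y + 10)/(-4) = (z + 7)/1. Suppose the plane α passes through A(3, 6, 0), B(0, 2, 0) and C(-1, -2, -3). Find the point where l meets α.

(3, -2, -9)

l has direction (-1, -4, 1) through (1, -10, -7).
AB = (-3, -4, 0), AC = (-4, -8, -3); a normal to α is AB × AC = (12, -9, 8).
Using A: α has equation 12x - 9y + 8z = -18.
Substitute r = (1, -10, -7) + t(-1, -4, 1) into the plane: 46 + 32t = -18, so t = -2.
Intersection: (1, -10, -7) + (-2)·(-1, -4, 1) = (3, -2, -9).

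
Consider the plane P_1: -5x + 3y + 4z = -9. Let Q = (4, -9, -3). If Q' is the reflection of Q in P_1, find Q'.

(-6, -3, 5)

λ = (n·Q − d)/|n|² = (-59 − (-9))/50 = -1.
Reflection = Q − 2λn = (4, -9, -3) − (-2)·(-5, 3, 4) = (-6, -3, 5).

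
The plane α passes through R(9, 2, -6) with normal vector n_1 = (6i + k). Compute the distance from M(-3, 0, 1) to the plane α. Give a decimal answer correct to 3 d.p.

10.686

α: n_1·r = n_1·R gives 6x + z = 48.
n·M − d = (6)·(-3) + (0)·(0) + (1)·(1) − 48 = -65; |n| = √37.
Distance = |-65| / √37 = 65/√37 ≈ 10.686.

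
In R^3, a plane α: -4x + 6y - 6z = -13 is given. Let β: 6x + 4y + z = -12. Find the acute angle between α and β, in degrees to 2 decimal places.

84.96

cos θ = |n₁·n₂| / (|n₁||n₂|) = |-6| / (√88 · √53).
θ = arccos(0.08786) ≈ 84.96°.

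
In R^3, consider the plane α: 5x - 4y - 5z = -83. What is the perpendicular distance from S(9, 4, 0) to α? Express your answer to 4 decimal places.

13.7862

n·S − d = (5)·(9) + (-4)·(4) + (-5)·(0) − (-83) = 112; |n| = √66.
Distance = |112| / √66 = 112/√66 ≈ 13.7862.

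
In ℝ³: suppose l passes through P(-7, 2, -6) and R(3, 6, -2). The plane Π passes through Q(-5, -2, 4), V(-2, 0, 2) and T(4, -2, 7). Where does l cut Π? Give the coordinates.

(-2, 4, -4)

A direction vector for l is R − P = (10, 4, 4).
QV = (3, 2, -2), QT = (9, 0, 3); a normal to Π is QV × QT = (6, -27, -18).
Using Q: Π has equation 6x - 27y - 18z = -48.
Substitute r = (-7, 2, -6) + t(10, 4, 4) into the plane: 12 + (-120)t = -48, so t = 1/2.
Intersection: (-7, 2, -6) + (1/2)·(10, 4, 4) = (-2, 4, -4).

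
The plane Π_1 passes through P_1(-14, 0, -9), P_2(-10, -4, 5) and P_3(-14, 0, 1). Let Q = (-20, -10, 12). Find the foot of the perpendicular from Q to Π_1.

(-12, -2, 12)

P_1P_2 = (4, -4, 14), P_1P_3 = (0, 0, 10); a normal to Π_1 is P_1P_2 × P_1P_3 = (-40, -40, 0).
Using P_1: Π_1 has equation -40x - 40y = 560.
Foot = Q − λn with λ = (n·Q − d)/|n|² = (1200 − 560)/3200 = 1/5.
Foot = (-20, -10, 12) − (1/5)·(-40, -40, 0) = (-12, -2, 12).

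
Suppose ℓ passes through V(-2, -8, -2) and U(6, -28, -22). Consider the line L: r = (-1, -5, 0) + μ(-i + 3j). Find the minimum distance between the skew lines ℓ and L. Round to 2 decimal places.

A direction vector for ℓ is U − V = (8, -20, -20).
Common perpendicular direction n = (8, -20, -20) × (-1, 3, 0) = (60, 20, 4).
With w = (-1, -5, 0) − (-2, -8, -2) = (1, 3, 2), w · n = 128.
Distance = |w · n| / |n| = |128| / √4016 ≈ 2.02.

2.02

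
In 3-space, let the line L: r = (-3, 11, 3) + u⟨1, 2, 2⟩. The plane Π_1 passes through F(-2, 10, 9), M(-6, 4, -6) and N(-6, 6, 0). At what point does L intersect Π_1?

FM = (-4, -6, -15), FN = (-4, -4, -9); a normal to Π_1 is FM × FN = (-6, 24, -8).
Using F: Π_1 has equation -6x + 24y - 8z = 180.
Substitute r = (-3, 11, 3) + t(1, 2, 2) into the plane: 258 + 26t = 180, so t = -3.
Intersection: (-3, 11, 3) + (-3)·(1, 2, 2) = (-6, 5, -3).

(-6, 5, -3)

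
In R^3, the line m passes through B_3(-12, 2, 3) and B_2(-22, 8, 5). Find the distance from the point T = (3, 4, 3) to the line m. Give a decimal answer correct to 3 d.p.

9.642

A direction vector for m is B_2 − B_3 = (-10, 6, 2).
Taking (-12, 2, 3) on m with direction v = (-10, 6, 2): w = T − (-12, 2, 3) = (15, 2, 0), and w × v = (4, -30, 110).
Distance = |w × v| / |v| = √13016 / √140 ≈ 9.642.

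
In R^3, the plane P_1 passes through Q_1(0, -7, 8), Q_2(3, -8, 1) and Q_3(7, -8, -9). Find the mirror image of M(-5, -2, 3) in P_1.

(5, 0, 7)

Q_1Q_2 = (3, -1, -7), Q_1Q_3 = (7, -1, -17); a normal to P_1 is Q_1Q_2 × Q_1Q_3 = (10, 2, 4).
Using Q_1: P_1 has equation 10x + 2y + 4z = 18.
λ = (n·M − d)/|n|² = (-42 − 18)/120 = -1/2.
Reflection = M − 2λn = (-5, -2, 3) − (-1)·(10, 2, 4) = (5, 0, 7).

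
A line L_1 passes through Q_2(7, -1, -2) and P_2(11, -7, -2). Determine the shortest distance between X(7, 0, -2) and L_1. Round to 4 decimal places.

A direction vector for L_1 is P_2 − Q_2 = (4, -6, 0).
Taking (7, -1, -2) on L_1 with direction v = (4, -6, 0): w = X − (7, -1, -2) = (0, 1, 0), and w × v = (0, 0, -4).
Distance = |w × v| / |v| = √16 / √52 ≈ 0.5547.

0.5547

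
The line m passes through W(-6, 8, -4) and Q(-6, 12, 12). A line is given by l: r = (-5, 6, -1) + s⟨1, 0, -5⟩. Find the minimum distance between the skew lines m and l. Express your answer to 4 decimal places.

A direction vector for m is Q − W = (0, 4, 16).
Common perpendicular direction n = (0, 4, 16) × (1, 0, -5) = (-20, 16, -4).
With w = (-5, 6, -1) − (-6, 8, -4) = (1, -2, 3), w · n = -64.
Distance = |w · n| / |n| = |-64| / √672 ≈ 2.4689.

2.4689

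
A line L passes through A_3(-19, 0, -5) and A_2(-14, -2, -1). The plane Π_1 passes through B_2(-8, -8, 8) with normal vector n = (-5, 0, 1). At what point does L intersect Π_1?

A direction vector for L is A_2 − A_3 = (5, -2, 4).
Π_1: n·r = n·B_2 gives -5x + z = 48.
Substitute r = (-19, 0, -5) + t(5, -2, 4) into the plane: 90 + (-21)t = 48, so t = 2.
Intersection: (-19, 0, -5) + 2·(5, -2, 4) = (-9, -4, 3).

(-9, -4, 3)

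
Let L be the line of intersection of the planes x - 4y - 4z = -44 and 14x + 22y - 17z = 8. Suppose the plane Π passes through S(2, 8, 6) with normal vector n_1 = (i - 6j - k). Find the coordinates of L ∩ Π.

(-8, 7, 2)

Direction of L: (1, -4, -4) × (14, 22, -17) = (156, -39, 78).
A point on L: solving the two plane equations with x = -4 gives (-4, 6, 4).
Π: n_1·r = n_1·S gives x - 6y - z = -52.
Substitute r = (-4, 6, 4) + t(156, -39, 78) into the plane: -44 + 312t = -52, so t = -1/39.
Intersection: (-4, 6, 4) + (-1/39)·(156, -39, 78) = (-8, 7, 2).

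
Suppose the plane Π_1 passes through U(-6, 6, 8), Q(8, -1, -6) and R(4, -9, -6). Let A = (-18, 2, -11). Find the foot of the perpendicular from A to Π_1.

UQ = (14, -7, -14), UR = (10, -15, -14); a normal to Π_1 is UQ × UR = (-112, 56, -140).
Using U: Π_1 has equation -112x + 56y - 140z = -112.
Foot = A − λn with λ = (n·A − d)/|n|² = (3668 − (-112))/35280 = 3/28.
Foot = (-18, 2, -11) − (3/28)·(-112, 56, -140) = (-6, -4, 4).

(-6, -4, 4)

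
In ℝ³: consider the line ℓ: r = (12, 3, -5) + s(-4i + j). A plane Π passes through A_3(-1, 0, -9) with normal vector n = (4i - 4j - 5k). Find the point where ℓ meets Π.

Π: n·r = n·A_3 gives 4x - 4y - 5z = 41.
Substitute r = (12, 3, -5) + t(-4, 1, 0) into the plane: 61 + (-20)t = 41, so t = 1.
Intersection: (12, 3, -5) + 1·(-4, 1, 0) = (8, 4, -5).

(8, 4, -5)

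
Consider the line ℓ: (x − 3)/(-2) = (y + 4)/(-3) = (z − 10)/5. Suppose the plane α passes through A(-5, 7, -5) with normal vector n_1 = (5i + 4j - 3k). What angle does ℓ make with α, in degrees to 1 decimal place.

ℓ has direction (-2, -3, 5) through (3, -4, 10).
α: n_1·r = n_1·A gives 5x + 4y - 3z = 18.
sin θ = |n·v| / (|n||v|) = |-37| / (√50 · √38) = 0.84884.
θ ≈ 58.1°.

58.1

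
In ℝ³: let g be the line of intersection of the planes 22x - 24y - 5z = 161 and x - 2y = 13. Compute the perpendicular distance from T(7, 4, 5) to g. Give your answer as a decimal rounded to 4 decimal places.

9.1235

Direction of g: (22, -24, -5) × (1, -2, 0) = (-10, -5, -20).
A point on g: solving the two plane equations with x = -3 gives (-3, -8, -7).
Taking (-3, -8, -7) on g with direction v = (-10, -5, -20): w = T − (-3, -8, -7) = (10, 12, 12), and w × v = (-180, 80, 70).
Distance = |w × v| / |v| = √43700 / √525 ≈ 9.1235.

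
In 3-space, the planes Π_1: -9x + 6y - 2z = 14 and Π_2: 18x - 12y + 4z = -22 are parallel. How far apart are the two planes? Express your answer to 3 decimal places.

0.273

Rescale Π_2 by 1/(-2): -9x + 6y - 2z = 11. Then distance = |14 − 11| / √121 ≈ 0.273.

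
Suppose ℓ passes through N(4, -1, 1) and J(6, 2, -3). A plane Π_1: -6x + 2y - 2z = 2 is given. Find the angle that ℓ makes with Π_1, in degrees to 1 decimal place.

3.2

A direction vector for ℓ is J − N = (2, 3, -4).
sin θ = |n·v| / (|n||v|) = |2| / (√44 · √29) = 0.05599.
θ ≈ 3.2°.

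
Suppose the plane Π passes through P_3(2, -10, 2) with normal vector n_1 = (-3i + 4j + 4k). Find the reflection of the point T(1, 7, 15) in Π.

(19, -17, -9)

Π: n_1·r = n_1·P_3 gives -3x + 4y + 4z = -38.
λ = (n·T − d)/|n|² = (85 − (-38))/41 = 3.
Reflection = T − 2λn = (1, 7, 15) − 6·(-3, 4, 4) = (19, -17, -9).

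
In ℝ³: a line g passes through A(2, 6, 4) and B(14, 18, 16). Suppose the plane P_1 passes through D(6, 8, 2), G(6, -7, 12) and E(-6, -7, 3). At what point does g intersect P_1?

(-2, 2, 0)

A direction vector for g is B − A = (12, 12, 12).
DG = (0, -15, 10), DE = (-12, -15, 1); a normal to P_1 is DG × DE = (135, -120, -180).
Using D: P_1 has equation 135x - 120y - 180z = -510.
Substitute r = (2, 6, 4) + t(12, 12, 12) into the plane: -1170 + (-1980)t = -510, so t = -1/3.
Intersection: (2, 6, 4) + (-1/3)·(12, 12, 12) = (-2, 2, 0).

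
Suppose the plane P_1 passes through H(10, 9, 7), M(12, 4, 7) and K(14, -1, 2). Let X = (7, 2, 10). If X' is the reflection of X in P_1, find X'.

(17, 6, 10)

HM = (2, -5, 0), HK = (4, -10, -5); a normal to P_1 is HM × HK = (25, 10, 0).
Using H: P_1 has equation 25x + 10y = 340.
λ = (n·X − d)/|n|² = (195 − 340)/725 = -1/5.
Reflection = X − 2λn = (7, 2, 10) − (-2/5)·(25, 10, 0) = (17, 6, 10).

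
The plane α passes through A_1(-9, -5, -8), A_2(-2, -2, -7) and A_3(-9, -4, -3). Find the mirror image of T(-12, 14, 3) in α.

(0, -16, 9)

A_1A_2 = (7, 3, 1), A_1A_3 = (0, 1, 5); a normal to α is A_1A_2 × A_1A_3 = (14, -35, 7).
Using A_1: α has equation 14x - 35y + 7z = -7.
λ = (n·T − d)/|n|² = (-637 − (-7))/1470 = -3/7.
Reflection = T − 2λn = (-12, 14, 3) − (-6/7)·(14, -35, 7) = (0, -16, 9).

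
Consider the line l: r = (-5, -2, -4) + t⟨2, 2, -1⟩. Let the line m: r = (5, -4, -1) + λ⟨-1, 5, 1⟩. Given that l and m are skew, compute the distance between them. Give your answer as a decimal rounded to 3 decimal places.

7.754

Common perpendicular direction n = (2, 2, -1) × (-1, 5, 1) = (7, -1, 12).
With w = (5, -4, -1) − (-5, -2, -4) = (10, -2, 3), w · n = 108.
Distance = |w · n| / |n| = |108| / √194 ≈ 7.754.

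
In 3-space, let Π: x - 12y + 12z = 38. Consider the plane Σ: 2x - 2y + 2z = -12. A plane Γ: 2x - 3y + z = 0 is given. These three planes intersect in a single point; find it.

Solving the 3×3 linear system x - 12y + 12z = 38, 2x - 2y + 2z = -12, 2x - 3y + z = 0 (e.g. by elimination or Cramer's rule, determinant = -44) gives (-10, -8, -4).

(-10, -8, -4)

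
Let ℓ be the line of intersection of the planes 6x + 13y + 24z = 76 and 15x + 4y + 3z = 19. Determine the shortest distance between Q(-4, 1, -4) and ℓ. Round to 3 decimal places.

Direction of ℓ: (6, 13, 24) × (15, 4, 3) = (-57, 342, -171).
A point on ℓ: solving the two plane equations with x = 2 gives (2, -8, 7).
Taking (2, -8, 7) on ℓ with direction v = (-57, 342, -171): w = Q − (2, -8, 7) = (-6, 9, -11), and w × v = (2223, -399, -1539).
Distance = |w × v| / |v| = √7469451 / √149454 ≈ 7.070.

7.070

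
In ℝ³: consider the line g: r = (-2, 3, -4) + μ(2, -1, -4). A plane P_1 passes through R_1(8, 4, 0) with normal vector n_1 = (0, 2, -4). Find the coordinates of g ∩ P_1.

(-4, 4, 0)

P_1: n_1·r = n_1·R_1 gives 2y - 4z = 8.
Substitute r = (-2, 3, -4) + t(2, -1, -4) into the plane: 22 + 14t = 8, so t = -1.
Intersection: (-2, 3, -4) + (-1)·(2, -1, -4) = (-4, 4, 0).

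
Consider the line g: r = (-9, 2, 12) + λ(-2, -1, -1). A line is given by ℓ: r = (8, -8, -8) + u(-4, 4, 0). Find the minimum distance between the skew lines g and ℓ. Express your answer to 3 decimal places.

20.201

Common perpendicular direction n = (-2, -1, -1) × (-4, 4, 0) = (4, 4, -12).
With w = (8, -8, -8) − (-9, 2, 12) = (17, -10, -20), w · n = 268.
Distance = |w · n| / |n| = |268| / √176 ≈ 20.201.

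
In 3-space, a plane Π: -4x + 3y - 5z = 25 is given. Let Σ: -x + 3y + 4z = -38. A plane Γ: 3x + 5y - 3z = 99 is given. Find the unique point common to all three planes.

(12, 6, -11)

Solving the 3×3 linear system -4x + 3y - 5z = 25, -x + 3y + 4z = -38, 3x + 5y - 3z = 99 (e.g. by elimination or Cramer's rule, determinant = 213) gives (12, 6, -11).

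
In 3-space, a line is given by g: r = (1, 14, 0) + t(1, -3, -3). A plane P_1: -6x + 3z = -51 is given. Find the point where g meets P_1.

(4, 5, -9)

Substitute r = (1, 14, 0) + t(1, -3, -3) into the plane: -6 + (-15)t = -51, so t = 3.
Intersection: (1, 14, 0) + 3·(1, -3, -3) = (4, 5, -9).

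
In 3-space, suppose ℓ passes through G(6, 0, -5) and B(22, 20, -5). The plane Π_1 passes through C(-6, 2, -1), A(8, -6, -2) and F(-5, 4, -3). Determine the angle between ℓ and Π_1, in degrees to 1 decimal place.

41.8

A direction vector for ℓ is B − G = (16, 20, 0).
CA = (14, -8, -1), CF = (1, 2, -2); a normal to Π_1 is CA × CF = (18, 27, 36).
Using C: Π_1 has equation 18x + 27y + 36z = -90.
sin θ = |n·v| / (|n||v|) = |828| / (√2349 · √656) = 0.66702.
θ ≈ 41.8°.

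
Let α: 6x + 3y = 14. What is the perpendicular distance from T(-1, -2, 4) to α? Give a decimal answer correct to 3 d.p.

3.876

n·T − d = (6)·(-1) + (3)·(-2) + (0)·(4) − 14 = -26; |n| = √45.
Distance = |-26| / √45 = 26/√45 ≈ 3.876.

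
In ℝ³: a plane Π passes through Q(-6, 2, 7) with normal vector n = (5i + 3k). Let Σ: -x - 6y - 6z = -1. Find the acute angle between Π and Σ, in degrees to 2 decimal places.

Π: n·r = n·Q gives 5x + 3z = -9.
cos θ = |n₁·n₂| / (|n₁||n₂|) = |-23| / (√34 · √73).
θ = arccos(0.46166) ≈ 62.51°.

62.51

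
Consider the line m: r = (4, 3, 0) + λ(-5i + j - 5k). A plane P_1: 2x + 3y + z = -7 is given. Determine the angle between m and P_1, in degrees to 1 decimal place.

sin θ = |n·v| / (|n||v|) = |-12| / (√14 · √51) = 0.44909.
θ ≈ 26.7°.

26.7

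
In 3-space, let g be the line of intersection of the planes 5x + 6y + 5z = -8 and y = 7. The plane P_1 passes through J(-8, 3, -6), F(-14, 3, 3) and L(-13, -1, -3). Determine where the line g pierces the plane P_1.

Direction of g: (5, 6, 5) × (0, 1, 0) = (-5, 0, 5).
A point on g: solving the two plane equations with x = -15 gives (-15, 7, 5).
JF = (-6, 0, 9), JL = (-5, -4, 3); a normal to P_1 is JF × JL = (36, -27, 24).
Using J: P_1 has equation 36x - 27y + 24z = -513.
Substitute r = (-15, 7, 5) + t(-5, 0, 5) into the plane: -609 + (-60)t = -513, so t = -8/5.
Intersection: (-15, 7, 5) + (-8/5)·(-5, 0, 5) = (-7, 7, -3).

(-7, 7, -3)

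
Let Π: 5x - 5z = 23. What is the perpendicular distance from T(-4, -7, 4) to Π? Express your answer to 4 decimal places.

n·T − d = (5)·(-4) + (0)·(-7) + (-5)·(4) − 23 = -63; |n| = √50.
Distance = |-63| / √50 = 63/√50 ≈ 8.9095.

8.9095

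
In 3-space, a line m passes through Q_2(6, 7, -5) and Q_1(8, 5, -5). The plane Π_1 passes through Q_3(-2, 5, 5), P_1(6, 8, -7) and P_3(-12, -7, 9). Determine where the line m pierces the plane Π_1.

(5, 8, -5)

A direction vector for m is Q_1 − Q_2 = (2, -2, 0).
Q_3P_1 = (8, 3, -12), Q_3P_3 = (-10, -12, 4); a normal to Π_1 is Q_3P_1 × Q_3P_3 = (-132, 88, -66).
Using Q_3: Π_1 has equation -132x + 88y - 66z = 374.
Substitute r = (6, 7, -5) + t(2, -2, 0) into the plane: 154 + (-440)t = 374, so t = -1/2.
Intersection: (6, 7, -5) + (-1/2)·(2, -2, 0) = (5, 8, -5).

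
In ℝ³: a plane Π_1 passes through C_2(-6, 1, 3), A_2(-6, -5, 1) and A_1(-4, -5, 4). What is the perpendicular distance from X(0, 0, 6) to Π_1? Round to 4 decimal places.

3.0909

C_2A_2 = (0, -6, -2), C_2A_1 = (2, -6, 1); a normal to Π_1 is C_2A_2 × C_2A_1 = (-18, -4, 12).
Using C_2: Π_1 has equation -18x - 4y + 12z = 140.
n·X − d = (-18)·(0) + (-4)·(0) + (12)·(6) − 140 = -68; |n| = √484.
Distance = |-68| / √484 = 68/√484 ≈ 3.0909.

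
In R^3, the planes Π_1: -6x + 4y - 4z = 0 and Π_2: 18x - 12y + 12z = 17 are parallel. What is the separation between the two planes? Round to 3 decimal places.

0.687

Rescale Π_2 by 1/(-3): -6x + 4y - 4z = -17/3. Then distance = |0 − (-17/3)| / √68 ≈ 0.687.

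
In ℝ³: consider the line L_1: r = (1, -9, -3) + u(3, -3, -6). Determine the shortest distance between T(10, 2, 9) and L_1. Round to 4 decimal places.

Taking (1, -9, -3) on L_1 with direction v = (3, -3, -6): w = T − (1, -9, -3) = (9, 11, 12), and w × v = (-30, 90, -60).
Distance = |w × v| / |v| = √12600 / √54 ≈ 15.2753.

15.2753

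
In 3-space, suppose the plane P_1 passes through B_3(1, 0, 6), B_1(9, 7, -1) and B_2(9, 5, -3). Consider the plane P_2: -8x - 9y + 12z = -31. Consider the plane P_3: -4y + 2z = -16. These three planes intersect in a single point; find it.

B_3B_1 = (8, 7, -7), B_3B_2 = (8, 5, -9); a normal to P_1 is B_3B_1 × B_3B_2 = (-28, 16, -16).
Using B_3: P_1 has equation -28x + 16y - 16z = -124.
Solving the 3×3 linear system -28x + 16y - 16z = -124, -8x - 9y + 12z = -31, -4y + 2z = -16 (e.g. by elimination or Cramer's rule, determinant = -1096) gives (5, 7, 6).

(5, 7, 6)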